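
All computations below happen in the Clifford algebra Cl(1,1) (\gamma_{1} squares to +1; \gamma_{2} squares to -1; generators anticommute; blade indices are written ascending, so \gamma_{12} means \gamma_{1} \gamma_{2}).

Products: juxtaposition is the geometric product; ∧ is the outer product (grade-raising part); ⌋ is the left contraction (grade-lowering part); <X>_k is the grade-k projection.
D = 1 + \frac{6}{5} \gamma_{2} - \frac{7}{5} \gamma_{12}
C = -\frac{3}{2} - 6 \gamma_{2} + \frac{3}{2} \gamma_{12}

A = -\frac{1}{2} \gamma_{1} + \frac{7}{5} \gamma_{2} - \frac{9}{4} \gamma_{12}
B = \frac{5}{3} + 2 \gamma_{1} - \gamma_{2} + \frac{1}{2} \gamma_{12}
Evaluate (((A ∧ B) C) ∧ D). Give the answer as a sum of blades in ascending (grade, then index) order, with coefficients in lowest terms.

step 1: -\frac{5}{6} \gamma_{1} + \frac{7}{3} \gamma_{2} - \frac{121}{20} \gamma_{12}
step 2: \frac{197}{40} - \frac{631}{20} \gamma_{1} - \frac{19}{4} \gamma_{2} + \frac{563}{40} \gamma_{12}
step 3: \frac{197}{40} - \frac{631}{20} \gamma_{1} + \frac{29}{25} \gamma_{2} - \frac{767}{25} \gamma_{12}
Answer: \frac{197}{40} - \frac{631}{20} \gamma_{1} + \frac{29}{25} \gamma_{2} - \frac{767}{25} \gamma_{12}


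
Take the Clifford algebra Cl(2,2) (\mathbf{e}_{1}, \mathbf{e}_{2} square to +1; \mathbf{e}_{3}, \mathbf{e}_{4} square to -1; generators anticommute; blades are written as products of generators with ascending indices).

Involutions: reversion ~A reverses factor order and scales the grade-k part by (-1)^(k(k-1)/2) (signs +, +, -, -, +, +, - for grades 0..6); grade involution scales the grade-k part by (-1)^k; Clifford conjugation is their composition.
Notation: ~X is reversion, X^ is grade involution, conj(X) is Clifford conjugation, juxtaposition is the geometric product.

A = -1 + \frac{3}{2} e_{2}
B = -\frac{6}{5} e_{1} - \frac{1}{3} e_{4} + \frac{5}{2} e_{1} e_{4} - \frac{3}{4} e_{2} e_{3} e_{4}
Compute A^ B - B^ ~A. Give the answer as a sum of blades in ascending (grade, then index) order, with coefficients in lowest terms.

first term: \frac{6}{5} e_{1} + \frac{1}{3} e_{4} - \frac{9}{5} e_{1} e_{2} - \frac{5}{2} e_{1} e_{4} + \frac{1}{2} e_{2} e_{4} + \frac{9}{8} e_{3} e_{4} + \frac{15}{4} e_{1} e_{2} e_{4} + \frac{3}{4} e_{2} e_{3} e_{4}
second term: -\frac{6}{5} e_{1} - \frac{1}{3} e_{4} + \frac{9}{5} e_{1} e_{2} - \frac{5}{2} e_{1} e_{4} - \frac{1}{2} e_{2} e_{4} + \frac{9}{8} e_{3} e_{4} - \frac{15}{4} e_{1} e_{2} e_{4} - \frac{3}{4} e_{2} e_{3} e_{4}
Answer: \frac{12}{5} e_{1} + \frac{2}{3} e_{4} - \frac{18}{5} e_{1} e_{2} + e_{2} e_{4} + \frac{15}{2} e_{1} e_{2} e_{4} + \frac{3}{2} e_{2} e_{3} e_{4}


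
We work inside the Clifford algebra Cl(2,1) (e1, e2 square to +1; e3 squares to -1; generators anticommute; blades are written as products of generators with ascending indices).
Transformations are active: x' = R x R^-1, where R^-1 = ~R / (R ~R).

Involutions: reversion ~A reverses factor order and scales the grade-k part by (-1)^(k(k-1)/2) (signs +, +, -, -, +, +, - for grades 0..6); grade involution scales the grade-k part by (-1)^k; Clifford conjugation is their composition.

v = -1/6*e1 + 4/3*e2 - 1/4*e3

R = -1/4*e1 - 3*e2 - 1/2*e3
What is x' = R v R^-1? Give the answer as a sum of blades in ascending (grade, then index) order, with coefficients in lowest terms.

~R = -1/4*e1 - 3*e2 - 1/2*e3, and R ~R = 141/16, so R^-1 = ~R / (141/16).
R v = -49/12 - 5/6*e1 e2 - 1/48*e1 e3 + 17/12*e2 e3
Answer: 337/846*e1 + 68/47*e2 + 1207/1692*e3


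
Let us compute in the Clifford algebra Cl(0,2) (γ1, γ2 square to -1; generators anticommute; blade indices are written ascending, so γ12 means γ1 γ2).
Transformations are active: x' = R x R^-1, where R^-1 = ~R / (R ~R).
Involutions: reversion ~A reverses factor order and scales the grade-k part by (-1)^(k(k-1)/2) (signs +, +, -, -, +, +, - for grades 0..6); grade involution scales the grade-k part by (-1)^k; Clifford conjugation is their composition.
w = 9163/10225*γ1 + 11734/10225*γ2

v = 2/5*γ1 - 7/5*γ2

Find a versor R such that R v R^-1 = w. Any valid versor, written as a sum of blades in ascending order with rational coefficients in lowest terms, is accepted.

Take R = v + w = 13253/10225*γ1 - 2581/10225*γ2. Because q(v) = q(w) = -53/25, conjugation by R sends v exactly to w.
Answer: 13253/10225*γ1 - 2581/10225*γ2


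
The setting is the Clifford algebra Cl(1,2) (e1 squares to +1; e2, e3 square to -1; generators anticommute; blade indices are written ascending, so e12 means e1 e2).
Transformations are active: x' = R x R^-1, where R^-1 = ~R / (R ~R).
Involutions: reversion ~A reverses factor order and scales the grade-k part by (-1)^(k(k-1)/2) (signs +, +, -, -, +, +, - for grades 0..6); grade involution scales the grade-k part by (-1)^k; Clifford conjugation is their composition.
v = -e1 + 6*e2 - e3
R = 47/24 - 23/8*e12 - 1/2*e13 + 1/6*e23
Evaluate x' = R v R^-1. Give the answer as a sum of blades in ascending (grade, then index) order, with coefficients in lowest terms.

~R = 47/24 + 23/8*e12 + 1/2*e13 - 1/6*e23, and R ~R = -335/72, so R^-1 = ~R / (-335/72).
R v = 355/24*e1 + 217/24*e2 - 35/24*e3 + 137/24*e123
Answer: -15893/1340*e1 - 3319/268*e2 - 1617/335*e3


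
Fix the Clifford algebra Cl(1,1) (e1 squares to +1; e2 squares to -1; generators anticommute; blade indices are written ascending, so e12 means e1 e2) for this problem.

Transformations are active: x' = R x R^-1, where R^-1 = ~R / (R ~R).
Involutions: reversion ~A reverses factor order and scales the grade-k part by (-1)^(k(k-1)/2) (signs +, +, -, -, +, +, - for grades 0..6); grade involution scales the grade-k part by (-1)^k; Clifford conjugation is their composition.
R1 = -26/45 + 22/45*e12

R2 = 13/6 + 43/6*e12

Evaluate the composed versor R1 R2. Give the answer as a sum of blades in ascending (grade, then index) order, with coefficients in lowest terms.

Distribute over the terms of R1 (each basis-blade product reordered to ascending indices, repeated generators contracted through their squares):
(-26/45) R2 = -169/135 - 559/135*e12
(22/45*e12) R2 = 473/135 + 143/135*e12
Summing the partial products and collecting blades:
Answer: 304/135 - 416/135*e12


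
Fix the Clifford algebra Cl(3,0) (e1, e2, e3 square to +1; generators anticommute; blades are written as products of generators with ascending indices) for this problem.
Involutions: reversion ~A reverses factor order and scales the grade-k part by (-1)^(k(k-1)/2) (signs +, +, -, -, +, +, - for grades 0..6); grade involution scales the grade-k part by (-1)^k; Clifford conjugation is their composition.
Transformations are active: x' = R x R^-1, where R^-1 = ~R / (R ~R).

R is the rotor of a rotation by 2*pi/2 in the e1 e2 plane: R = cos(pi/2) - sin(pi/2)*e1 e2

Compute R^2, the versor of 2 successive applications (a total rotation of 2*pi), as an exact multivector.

Half-angle bookkeeping: 2 applications in e1 e2 add up to rotor phase 2*pi/2 = pi, so R^2 = cos(pi) - sin(pi)*e1 e2.
cos(pi) = -1 and sin(pi) = 0, so R^2 = -1. The total rotation 2*pi is 1 full turn, so every vector returns to itself, yet the rotor is -1, on the OTHER sheet of the double cover (an odd number of 2*pi turns).
Answer: -1


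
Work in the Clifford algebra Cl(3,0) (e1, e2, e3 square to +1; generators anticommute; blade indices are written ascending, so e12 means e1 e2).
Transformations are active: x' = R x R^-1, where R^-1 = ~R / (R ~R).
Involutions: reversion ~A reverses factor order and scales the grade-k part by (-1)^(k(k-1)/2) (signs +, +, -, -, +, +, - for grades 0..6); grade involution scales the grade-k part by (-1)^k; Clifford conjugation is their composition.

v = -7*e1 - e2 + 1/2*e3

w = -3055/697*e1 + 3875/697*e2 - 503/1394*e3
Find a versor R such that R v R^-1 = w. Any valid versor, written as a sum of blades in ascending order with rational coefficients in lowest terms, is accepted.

Construction: equal norms (both 201/4) license R = v + w = -7934/697*e1 + 3178/697*e2 + 97/697*e3 — nothing changes along that direction, while (v - w)/2 changes sign, so v maps onto w.
Answer: -7934/697*e1 + 3178/697*e2 + 97/697*e3


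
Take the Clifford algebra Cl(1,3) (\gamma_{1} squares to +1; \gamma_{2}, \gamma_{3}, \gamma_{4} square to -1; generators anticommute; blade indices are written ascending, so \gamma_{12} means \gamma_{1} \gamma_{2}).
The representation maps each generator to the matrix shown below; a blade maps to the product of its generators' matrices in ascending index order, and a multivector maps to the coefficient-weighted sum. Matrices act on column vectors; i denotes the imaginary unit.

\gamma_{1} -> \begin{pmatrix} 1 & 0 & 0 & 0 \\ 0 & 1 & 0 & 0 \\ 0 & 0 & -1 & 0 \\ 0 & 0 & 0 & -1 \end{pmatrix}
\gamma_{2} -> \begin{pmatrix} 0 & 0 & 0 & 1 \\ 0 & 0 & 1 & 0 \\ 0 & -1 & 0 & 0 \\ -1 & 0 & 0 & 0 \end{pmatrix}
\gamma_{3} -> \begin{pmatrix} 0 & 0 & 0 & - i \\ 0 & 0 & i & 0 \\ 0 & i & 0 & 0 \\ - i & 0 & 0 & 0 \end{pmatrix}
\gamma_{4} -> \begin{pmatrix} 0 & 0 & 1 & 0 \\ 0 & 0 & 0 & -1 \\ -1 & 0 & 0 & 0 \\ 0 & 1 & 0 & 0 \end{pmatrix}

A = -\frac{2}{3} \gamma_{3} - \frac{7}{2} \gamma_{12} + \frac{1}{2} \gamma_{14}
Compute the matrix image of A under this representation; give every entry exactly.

Bivector images (products of the table entries): rho(\gamma_{12}) = rho(\gamma_{1})rho(\gamma_{2}) = \begin{pmatrix} 0 & 0 & 0 & 1 \\ 0 & 0 & 1 & 0 \\ 0 & 1 & 0 & 0 \\ 1 & 0 & 0 & 0 \end{pmatrix}; rho(\gamma_{14}) = rho(\gamma_{1})rho(\gamma_{4}) = \begin{pmatrix} 0 & 0 & 1 & 0 \\ 0 & 0 & 0 & -1 \\ 1 & 0 & 0 & 0 \\ 0 & -1 & 0 & 0 \end{pmatrix}.
M = (-\frac{2}{3})*rho(\gamma_{3}) + (-\frac{7}{2})*rho(\gamma_{12}) + (\frac{1}{2})*rho(\gamma_{14}), summed entrywise:
Answer: \begin{pmatrix} 0 & 0 & \frac{1}{2} & - \frac{7}{2} + \frac{2 i}{3} \\ 0 & 0 & - \frac{7}{2} - \frac{2 i}{3} & - \frac{1}{2} \\ \frac{1}{2} & - \frac{7}{2} - \frac{2 i}{3} & 0 & 0 \\ - \frac{7}{2} + \frac{2 i}{3} & - \frac{1}{2} & 0 & 0 \end{pmatrix}


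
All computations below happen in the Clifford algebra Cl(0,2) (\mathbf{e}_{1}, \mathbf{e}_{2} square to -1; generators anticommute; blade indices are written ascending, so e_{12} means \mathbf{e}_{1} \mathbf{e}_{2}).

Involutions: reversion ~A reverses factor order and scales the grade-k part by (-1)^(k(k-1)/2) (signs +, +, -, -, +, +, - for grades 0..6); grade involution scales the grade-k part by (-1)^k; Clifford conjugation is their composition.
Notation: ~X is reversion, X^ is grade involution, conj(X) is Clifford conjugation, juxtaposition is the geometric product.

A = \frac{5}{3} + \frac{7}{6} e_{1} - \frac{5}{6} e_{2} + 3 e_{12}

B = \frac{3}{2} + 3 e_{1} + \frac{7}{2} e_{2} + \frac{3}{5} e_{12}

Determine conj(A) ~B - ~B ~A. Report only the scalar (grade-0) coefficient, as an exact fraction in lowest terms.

first term: \frac{77}{60} + \frac{53}{4} e_{1} - \frac{157}{60} e_{2} - \frac{145}{12} e_{12}
second term: \frac{7}{60} - \frac{17}{4} e_{1} + \frac{773}{60} e_{2} - \frac{145}{12} e_{12}
Answer: \frac{7}{6}


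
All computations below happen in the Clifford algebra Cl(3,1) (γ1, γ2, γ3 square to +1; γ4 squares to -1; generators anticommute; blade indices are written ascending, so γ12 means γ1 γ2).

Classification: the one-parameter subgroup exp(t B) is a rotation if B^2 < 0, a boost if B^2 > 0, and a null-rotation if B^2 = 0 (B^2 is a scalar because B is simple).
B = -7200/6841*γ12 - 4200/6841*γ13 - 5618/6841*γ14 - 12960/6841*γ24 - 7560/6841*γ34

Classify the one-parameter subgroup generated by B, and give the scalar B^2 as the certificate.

B^2 term by term: the squares give (-7200/6841)^2*(γ12)^2 + (-4200/6841)^2*(γ13)^2 + (-5618/6841)^2*(γ14)^2 + (-12960/6841)^2*(γ24)^2 + (-7560/6841)^2*(γ34)^2 = 51840000/46799281*(-1) + 17640000/46799281*(-1) + 31561924/46799281*(+1) + 167961600/46799281*(+1) + 57153600/46799281*(+1) = 4 (each basis 2-blade squares to minus the product of its generators' squares); cross terms between blades sharing an index anticommute and cancel; the commuting (index-disjoint) pairs give grade-4 terms 2*c*c'*(blade product), which cancel blade by blade — γ1234: 108864000/46799281 - 108864000/46799281 = 0 — confirming B is simple. So B^2 = 4.
Answer: boost, certificate B^2 = 4. The scalar 4 is the complete invariant here: its sign names the subgroup type.


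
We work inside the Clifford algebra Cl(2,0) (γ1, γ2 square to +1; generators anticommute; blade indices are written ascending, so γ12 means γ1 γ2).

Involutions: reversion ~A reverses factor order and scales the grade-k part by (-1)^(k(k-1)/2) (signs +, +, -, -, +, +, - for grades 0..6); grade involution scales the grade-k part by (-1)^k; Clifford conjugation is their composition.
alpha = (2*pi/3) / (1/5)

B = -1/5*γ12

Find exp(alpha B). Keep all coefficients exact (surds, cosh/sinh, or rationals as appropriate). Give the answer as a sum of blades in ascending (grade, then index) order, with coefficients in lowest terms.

B^2 = (-1/5)^2*(γ12)^2 = 1/25*(-1) = -1/25 (a basis 2-blade squares to minus the product of its generators' squares).
B^2 = -1/25 — a negative square means the series sums to a rotation: l = 1/5, alpha*l = 2*pi/3, so exp(alpha B) = cos(2*pi/3) + (sin(2*pi/3)/(1/5))*B = -1/2 + (5*sqrt(3)/2)*B.
Answer: -1/2 - sqrt(3)/2*γ12


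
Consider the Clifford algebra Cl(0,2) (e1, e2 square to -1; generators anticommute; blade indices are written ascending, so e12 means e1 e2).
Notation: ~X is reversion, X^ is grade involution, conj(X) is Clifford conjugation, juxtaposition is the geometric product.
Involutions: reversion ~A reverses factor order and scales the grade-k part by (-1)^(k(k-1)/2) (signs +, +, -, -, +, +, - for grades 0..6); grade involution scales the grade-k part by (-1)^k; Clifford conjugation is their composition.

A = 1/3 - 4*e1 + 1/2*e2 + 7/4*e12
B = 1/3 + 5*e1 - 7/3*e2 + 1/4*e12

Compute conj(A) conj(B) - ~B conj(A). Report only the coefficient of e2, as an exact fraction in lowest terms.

first term: 3001/144 + 31/8*e1 + 373/36*e2 + 37/6*e12
second term: -3095/144 + 167/24*e1 + 245/36*e2 + 37/6*e12
Answer: 32/9


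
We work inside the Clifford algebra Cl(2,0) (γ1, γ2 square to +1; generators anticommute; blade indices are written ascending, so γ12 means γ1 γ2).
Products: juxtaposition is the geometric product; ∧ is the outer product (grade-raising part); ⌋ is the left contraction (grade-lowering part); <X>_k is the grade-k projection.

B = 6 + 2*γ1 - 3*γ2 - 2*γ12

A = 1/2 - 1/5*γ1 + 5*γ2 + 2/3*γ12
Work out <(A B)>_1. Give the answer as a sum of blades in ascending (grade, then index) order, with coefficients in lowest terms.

step 1: -166/15 + 39/5*γ1 + 827/30*γ2 - 32/5*γ12
step 2: 39/5*γ1 + 827/30*γ2
Answer: 39/5*γ1 + 827/30*γ2


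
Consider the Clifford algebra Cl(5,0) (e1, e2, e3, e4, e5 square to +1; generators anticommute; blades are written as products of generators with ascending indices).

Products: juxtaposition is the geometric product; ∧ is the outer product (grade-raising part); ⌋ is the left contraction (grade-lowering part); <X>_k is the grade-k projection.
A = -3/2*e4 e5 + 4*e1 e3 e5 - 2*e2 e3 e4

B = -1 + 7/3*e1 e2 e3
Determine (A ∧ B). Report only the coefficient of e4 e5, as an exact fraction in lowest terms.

step 1: 3/2*e4 e5 - 4*e1 e3 e5 + 2*e2 e3 e4 - 7/2*e1 e2 e3 e4 e5
Answer: 3/2


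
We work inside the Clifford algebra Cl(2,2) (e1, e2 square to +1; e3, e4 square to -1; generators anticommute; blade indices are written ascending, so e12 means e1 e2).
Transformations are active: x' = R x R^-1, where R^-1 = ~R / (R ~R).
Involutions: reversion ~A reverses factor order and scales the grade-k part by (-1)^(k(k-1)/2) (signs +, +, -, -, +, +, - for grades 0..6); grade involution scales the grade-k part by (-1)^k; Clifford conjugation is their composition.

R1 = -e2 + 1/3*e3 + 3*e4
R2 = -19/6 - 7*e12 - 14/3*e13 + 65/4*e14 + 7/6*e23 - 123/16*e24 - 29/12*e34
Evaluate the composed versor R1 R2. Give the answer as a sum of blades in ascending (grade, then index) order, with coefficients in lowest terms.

Distribute over the terms of R1 (each basis-blade product reordered to ascending indices, repeated generators contracted through their squares):
(-e2) R2 = -7*e1 + 19/6*e2 - 7/6*e3 + 123/16*e4 - 14/3*e123 + 65/4*e124 + 29/12*e234
(1/3*e3) R2 = -14/9*e1 + 7/18*e2 - 19/18*e3 + 29/36*e4 - 7/3*e123 - 65/12*e134 + 41/16*e234
(3*e4) R2 = 195/4*e1 - 369/16*e2 - 29/4*e3 - 19/2*e4 - 21*e124 - 14*e134 + 7/2*e234
Summing the partial products and collecting blades:
Answer: 1447/36*e1 - 2809/144*e2 - 341/36*e3 - 145/144*e4 - 7*e123 - 19/4*e124 - 233/12*e134 + 407/48*e234


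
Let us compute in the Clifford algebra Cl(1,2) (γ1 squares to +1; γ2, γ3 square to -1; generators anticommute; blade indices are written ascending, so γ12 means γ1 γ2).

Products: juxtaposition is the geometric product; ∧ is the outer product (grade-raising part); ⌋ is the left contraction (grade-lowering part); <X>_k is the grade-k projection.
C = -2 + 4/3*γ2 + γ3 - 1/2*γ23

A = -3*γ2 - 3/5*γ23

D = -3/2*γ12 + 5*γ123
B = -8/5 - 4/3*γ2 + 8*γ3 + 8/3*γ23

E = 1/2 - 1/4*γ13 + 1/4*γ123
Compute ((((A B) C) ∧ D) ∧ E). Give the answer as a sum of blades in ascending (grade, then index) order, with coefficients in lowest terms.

step 1: -12/5 + 48/5*γ2 + 44/5*γ3 - 576/25*γ23
step 2: -708/25 - 94/25*γ2 - 1148/25*γ3 + 3386/75*γ23
step 3: 1062/25*γ12 - 1818/25*γ123
step 4: 531/25*γ12 - 909/25*γ123
Answer: 531/25*γ12 - 909/25*γ123


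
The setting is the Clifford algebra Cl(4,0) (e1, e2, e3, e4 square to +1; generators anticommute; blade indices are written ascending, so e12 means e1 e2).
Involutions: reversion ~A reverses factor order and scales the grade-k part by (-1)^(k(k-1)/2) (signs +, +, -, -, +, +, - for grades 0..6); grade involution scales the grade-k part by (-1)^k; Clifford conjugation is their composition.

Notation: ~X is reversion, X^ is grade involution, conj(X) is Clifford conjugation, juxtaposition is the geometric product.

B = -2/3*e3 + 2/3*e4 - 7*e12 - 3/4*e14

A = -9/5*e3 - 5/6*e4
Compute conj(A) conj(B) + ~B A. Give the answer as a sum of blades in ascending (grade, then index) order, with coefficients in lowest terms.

first term: 29/45 - 5/8*e1 - 79/45*e34 + 63/5*e123 + 35/6*e124 - 27/20*e134
second term: 29/45 - 5/8*e1 + 79/45*e34 - 63/5*e123 - 35/6*e124 + 27/20*e134
Answer: 58/45 - 5/4*e1


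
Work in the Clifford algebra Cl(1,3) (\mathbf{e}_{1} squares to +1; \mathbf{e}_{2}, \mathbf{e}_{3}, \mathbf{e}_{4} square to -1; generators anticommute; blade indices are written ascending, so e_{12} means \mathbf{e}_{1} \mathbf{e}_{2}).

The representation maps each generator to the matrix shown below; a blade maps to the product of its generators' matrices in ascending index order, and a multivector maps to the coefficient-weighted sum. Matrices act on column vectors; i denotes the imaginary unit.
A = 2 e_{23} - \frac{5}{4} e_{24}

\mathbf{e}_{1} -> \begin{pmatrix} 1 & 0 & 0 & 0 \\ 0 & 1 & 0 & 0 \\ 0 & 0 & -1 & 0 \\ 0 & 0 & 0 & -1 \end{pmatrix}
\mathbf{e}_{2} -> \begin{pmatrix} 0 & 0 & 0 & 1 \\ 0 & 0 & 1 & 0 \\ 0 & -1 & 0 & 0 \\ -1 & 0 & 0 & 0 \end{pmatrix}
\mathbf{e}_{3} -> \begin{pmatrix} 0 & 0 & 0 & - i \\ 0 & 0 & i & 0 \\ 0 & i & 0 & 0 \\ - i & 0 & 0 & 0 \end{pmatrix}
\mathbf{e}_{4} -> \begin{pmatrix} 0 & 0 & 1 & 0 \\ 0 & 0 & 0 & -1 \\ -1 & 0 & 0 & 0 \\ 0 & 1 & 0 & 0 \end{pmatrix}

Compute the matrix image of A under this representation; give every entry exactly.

Bivector images (products of the table entries): rho(e_{23}) = rho(\mathbf{e}_{2})rho(\mathbf{e}_{3}) = \begin{pmatrix} - i & 0 & 0 & 0 \\ 0 & i & 0 & 0 \\ 0 & 0 & - i & 0 \\ 0 & 0 & 0 & i \end{pmatrix}; rho(e_{24}) = rho(\mathbf{e}_{2})rho(\mathbf{e}_{4}) = \begin{pmatrix} 0 & 1 & 0 & 0 \\ -1 & 0 & 0 & 0 \\ 0 & 0 & 0 & 1 \\ 0 & 0 & -1 & 0 \end{pmatrix}.
M = (2)*rho(e_{23}) + (-\frac{5}{4})*rho(e_{24}), summed entrywise:
Answer: \begin{pmatrix} - 2 i & - \frac{5}{4} & 0 & 0 \\ \frac{5}{4} & 2 i & 0 & 0 \\ 0 & 0 & - 2 i & - \frac{5}{4} \\ 0 & 0 & \frac{5}{4} & 2 i \end{pmatrix}


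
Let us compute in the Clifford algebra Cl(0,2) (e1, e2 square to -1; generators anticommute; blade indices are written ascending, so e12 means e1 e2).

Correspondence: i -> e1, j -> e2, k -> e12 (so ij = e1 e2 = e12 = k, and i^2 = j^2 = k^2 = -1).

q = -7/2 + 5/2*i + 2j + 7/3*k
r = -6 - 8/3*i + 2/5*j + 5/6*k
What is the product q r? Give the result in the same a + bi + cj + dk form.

In blades: q = -7/2 + 5/2*e1 + 2*e2 + 7/3*e12, r = -6 - 8/3*e1 + 2/5*e2 + 5/6*e12.
Distribute q over r term by term (generator squares from the signature, products reordered to ascending indices): (-7/2)*r = 21 + 28/3*e1 - 7/5*e2 - 35/12*e12; (5/2*e1)*r = 20/3 - 15*e1 - 25/12*e2 + e12; (2*e2)*r = -4/5 + 5/3*e1 - 12*e2 + 16/3*e12; (7/3*e12)*r = -35/18 - 14/15*e1 - 56/9*e2 - 14*e12.
Sum: 2243/90 - 74/15*e1 - 3907/180*e2 - 127/12*e12; translating back through the correspondence:
Answer: 2243/90 - 74/15*i - 3907/180*j - 127/12*k


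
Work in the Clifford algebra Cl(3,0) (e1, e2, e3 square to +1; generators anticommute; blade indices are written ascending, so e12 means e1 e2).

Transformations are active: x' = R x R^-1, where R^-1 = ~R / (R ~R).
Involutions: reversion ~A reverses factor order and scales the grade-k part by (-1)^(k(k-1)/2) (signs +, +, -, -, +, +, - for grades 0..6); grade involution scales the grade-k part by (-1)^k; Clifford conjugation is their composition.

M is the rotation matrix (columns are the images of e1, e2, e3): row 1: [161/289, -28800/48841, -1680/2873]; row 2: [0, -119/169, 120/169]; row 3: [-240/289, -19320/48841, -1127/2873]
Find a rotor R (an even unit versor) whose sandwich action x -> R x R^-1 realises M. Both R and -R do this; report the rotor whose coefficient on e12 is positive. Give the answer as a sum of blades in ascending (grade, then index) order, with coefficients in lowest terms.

Method: write R = a + b12*e12 + b13*e13 + b23*e23 with a^2 + b12^2 + b13^2 + b23^2 = 1 (so R^-1 = ~R). Expanding the columns R e_j ~R gives tr M = 4a^2 - 1 and, from the antisymmetric part, M21 - M12 = -4a*b12, M13 - M31 = 4a*b13, M32 - M23 = -4a*b23.
Here tr M = -26341/48841, so a^2 = (1 + tr M)/4 = 5625/48841 and a = ±75/221. Taking a = 75/221: M21 - M12 = 28800/48841, M13 - M31 = 12000/48841, M32 - M23 = -54000/48841, giving b12 = -96/221, b13 = 40/221, b23 = 180/221, i.e. R = 75/221 - 96/221*e12 + 40/221*e13 + 180/221*e23.
Its e12 coefficient is negative, so report the other preimage -R.
Answer: -75/221 + 96/221*e12 - 40/221*e13 - 180/221*e23. Why the constraint matters: R and -R act identically through the sandwich — M has trace -26341/48841 either way — so only the sign condition on e12 picks one of the two preimages.


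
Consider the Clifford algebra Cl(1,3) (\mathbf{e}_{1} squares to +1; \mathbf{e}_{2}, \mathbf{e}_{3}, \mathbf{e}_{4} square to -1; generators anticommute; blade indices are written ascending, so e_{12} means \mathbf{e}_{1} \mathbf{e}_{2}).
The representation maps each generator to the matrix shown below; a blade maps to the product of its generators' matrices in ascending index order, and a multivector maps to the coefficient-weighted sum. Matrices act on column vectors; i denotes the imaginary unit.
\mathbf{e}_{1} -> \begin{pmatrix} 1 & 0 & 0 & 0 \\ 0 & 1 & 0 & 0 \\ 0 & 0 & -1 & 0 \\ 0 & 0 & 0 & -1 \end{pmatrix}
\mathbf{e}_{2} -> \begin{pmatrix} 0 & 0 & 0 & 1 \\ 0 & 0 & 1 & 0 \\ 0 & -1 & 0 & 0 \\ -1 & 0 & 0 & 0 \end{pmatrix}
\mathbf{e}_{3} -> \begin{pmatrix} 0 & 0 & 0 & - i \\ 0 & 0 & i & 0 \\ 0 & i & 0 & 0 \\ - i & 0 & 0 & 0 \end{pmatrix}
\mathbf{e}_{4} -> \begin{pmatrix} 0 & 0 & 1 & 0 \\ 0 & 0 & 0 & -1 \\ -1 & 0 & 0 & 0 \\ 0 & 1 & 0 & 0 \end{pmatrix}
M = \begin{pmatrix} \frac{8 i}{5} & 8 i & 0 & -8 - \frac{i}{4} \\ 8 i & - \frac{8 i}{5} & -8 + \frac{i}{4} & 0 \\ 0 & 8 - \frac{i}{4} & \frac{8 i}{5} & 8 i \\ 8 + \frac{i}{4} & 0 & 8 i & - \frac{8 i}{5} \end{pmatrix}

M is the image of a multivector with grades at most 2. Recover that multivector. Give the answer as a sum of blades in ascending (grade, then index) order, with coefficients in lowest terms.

Method: the blade images are trace-orthogonal — tr(rho(e_A) rho(e_B)^-1) = 4 if A = B and 0 otherwise — and rho(e_A)^-1 = (e_A)^2 * rho(e_A) with (e_A)^2 = +1 or -1, so the coefficient of e_A in the preimage is (e_A)^2 * tr(M rho(e_A))/4.
Nonzero projections over blades of grade <= 2: e_{2}: (e_{2})^2 = -1, tr(M rho(e_{2})) = 32, coefficient -8; e_{13}: (e_{13})^2 = +1, tr(M rho(e_{13})) = 1, coefficient \frac{1}{4}; e_{23}: (e_{23})^2 = -1, tr(M rho(e_{23})) = \frac{32}{5}, coefficient -\frac{8}{5}; e_{34}: (e_{34})^2 = -1, tr(M rho(e_{34})) = 32, coefficient -8. Every other blade of grade <= 2 projects to 0.
Answer: -8 e_{2} + \frac{1}{4} e_{13} - \frac{8}{5} e_{23} - 8 e_{34}


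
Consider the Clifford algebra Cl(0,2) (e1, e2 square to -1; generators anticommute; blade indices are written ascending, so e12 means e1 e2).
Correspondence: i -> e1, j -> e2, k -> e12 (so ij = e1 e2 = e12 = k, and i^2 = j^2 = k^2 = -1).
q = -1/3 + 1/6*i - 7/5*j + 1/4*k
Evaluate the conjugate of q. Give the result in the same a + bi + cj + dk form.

In blades: q = -1/3 + 1/6*e1 - 7/5*e2 + 1/4*e12.
Conjugation here is Clifford conjugation: the scalar is fixed and the grade-1 and grade-2 blades all flip sign, giving -1/3 - 1/6*e1 + 7/5*e2 - 1/4*e12; translating back:
Answer: -1/3 - 1/6*i + 7/5*j - 1/4*k


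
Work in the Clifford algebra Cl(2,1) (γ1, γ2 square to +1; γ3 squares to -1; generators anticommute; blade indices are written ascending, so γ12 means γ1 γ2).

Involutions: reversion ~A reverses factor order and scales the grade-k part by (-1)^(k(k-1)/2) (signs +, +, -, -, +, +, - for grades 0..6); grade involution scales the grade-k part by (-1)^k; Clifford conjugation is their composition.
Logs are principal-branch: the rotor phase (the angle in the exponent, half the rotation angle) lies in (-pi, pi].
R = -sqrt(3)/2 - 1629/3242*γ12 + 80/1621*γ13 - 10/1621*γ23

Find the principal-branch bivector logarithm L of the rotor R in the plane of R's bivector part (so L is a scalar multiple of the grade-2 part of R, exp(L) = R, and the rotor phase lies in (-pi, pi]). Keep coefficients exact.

The scalar part of R is -sqrt(3)/2, and that scalar determines the rotor phase on the principal branch; recovering the unit plane as bivector-part over sine of the phase gives L = phase * plane.
Concretely: cos(phase) = -sqrt(3)/2 gives phase = ±5*pi/6, and since phase/sin(phase) is even the sign is immaterial: L = (phase/sin(phase)) * <R>_2 = (5*pi/3) * <R>_2.
Answer: -2715*pi/3242*γ12 + 400*pi/4863*γ13 - 50*pi/4863*γ23


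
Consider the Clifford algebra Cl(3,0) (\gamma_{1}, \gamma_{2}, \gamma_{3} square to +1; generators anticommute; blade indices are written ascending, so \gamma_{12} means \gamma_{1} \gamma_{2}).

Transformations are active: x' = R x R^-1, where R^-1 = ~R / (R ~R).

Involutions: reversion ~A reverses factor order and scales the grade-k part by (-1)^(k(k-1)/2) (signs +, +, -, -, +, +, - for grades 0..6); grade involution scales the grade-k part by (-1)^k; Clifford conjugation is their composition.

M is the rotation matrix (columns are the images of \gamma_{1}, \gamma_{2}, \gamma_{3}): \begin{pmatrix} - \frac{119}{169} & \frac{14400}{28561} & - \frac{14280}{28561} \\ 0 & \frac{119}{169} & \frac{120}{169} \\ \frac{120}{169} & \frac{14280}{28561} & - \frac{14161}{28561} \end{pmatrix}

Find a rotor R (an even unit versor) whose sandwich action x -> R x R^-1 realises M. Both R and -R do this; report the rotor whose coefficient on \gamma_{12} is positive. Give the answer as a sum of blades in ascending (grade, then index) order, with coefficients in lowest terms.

Method: write R = a + b12*\gamma_{12} + b13*\gamma_{13} + b23*\gamma_{23} with a^2 + b12^2 + b13^2 + b23^2 = 1 (so R^-1 = ~R). Expanding the columns R e_j ~R gives tr M = 4a^2 - 1 and, from the antisymmetric part, M21 - M12 = -4a*b12, M13 - M31 = 4a*b13, M32 - M23 = -4a*b23.
Here tr M = -\frac{14161}{28561}, so a^2 = (1 + tr M)/4 = \frac{3600}{28561} and a = ±\frac{60}{169}. Taking a = \frac{60}{169}: M21 - M12 = -\frac{14400}{28561}, M13 - M31 = -\frac{34560}{28561}, M32 - M23 = -\frac{6000}{28561}, giving b12 = \frac{60}{169}, b13 = -\frac{144}{169}, b23 = \frac{25}{169}, i.e. R = \frac{60}{169} + \frac{60}{169} \gamma_{12} - \frac{144}{169} \gamma_{13} + \frac{25}{169} \gamma_{23}.
Its \gamma_{12} coefficient is already positive.
Answer: \frac{60}{169} + \frac{60}{169} \gamma_{12} - \frac{144}{169} \gamma_{13} + \frac{25}{169} \gamma_{23}. Sheet selection: the two-to-one cover makes ±R indistinguishable at the matrix level (trace -\frac{14161}{28561}), so uniqueness comes from the required sign on \gamma_{12}.


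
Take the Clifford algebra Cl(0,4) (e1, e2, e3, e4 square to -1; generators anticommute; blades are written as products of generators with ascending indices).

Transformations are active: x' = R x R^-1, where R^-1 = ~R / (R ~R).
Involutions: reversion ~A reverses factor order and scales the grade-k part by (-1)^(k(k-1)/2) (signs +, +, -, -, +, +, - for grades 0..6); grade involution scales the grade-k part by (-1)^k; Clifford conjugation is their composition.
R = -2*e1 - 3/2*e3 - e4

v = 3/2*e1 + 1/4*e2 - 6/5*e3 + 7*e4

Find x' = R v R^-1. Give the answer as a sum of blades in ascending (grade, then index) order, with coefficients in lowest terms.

~R = -2*e1 - 3/2*e3 - e4, and R ~R = -29/4, so R^-1 = ~R / (-29/4).
R v = 41/5 - 1/2*e1 e2 + 93/20*e1 e3 - 25/2*e1 e4 + 3/8*e2 e3 + 1/4*e2 e4 - 117/10*e3 e4
Answer: 877/290*e1 - 1/4*e2 + 666/145*e3 - 687/145*e4


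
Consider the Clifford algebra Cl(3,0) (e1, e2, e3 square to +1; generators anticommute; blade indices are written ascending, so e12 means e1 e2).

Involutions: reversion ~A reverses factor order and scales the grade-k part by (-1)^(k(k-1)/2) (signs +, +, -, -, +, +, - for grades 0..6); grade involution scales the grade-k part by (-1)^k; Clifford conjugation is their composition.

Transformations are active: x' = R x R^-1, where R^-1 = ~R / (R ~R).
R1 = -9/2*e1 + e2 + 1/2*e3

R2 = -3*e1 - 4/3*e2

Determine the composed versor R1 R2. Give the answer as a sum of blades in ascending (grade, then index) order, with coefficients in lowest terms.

Distribute over the terms of R2 (each basis-blade product reordered to ascending indices, repeated generators contracted through their squares):
R1 (-3*e1) = 27/2 + 3*e12 + 3/2*e13
R1 (-4/3*e2) = -4/3 + 6*e12 + 2/3*e23
Summing the partial products and collecting blades:
Answer: 73/6 + 9*e12 + 3/2*e13 + 2/3*e23


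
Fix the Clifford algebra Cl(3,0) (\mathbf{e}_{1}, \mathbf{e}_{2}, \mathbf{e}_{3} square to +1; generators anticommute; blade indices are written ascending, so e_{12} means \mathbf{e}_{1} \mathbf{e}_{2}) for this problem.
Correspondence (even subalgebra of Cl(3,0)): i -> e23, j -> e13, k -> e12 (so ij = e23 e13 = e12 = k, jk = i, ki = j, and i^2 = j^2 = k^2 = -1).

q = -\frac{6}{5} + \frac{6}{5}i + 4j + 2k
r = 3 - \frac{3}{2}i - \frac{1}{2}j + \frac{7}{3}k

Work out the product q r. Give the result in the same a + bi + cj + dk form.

In blades: q = -\frac{6}{5} + 2 e_{12} + 4 e_{13} + \frac{6}{5} e_{23}, r = 3 + \frac{7}{3} e_{12} - \frac{1}{2} e_{13} - \frac{3}{2} e_{23}.
Distribute q over r term by term (generator squares from the signature, products reordered to ascending indices): (-\frac{6}{5})*r = -\frac{18}{5} - \frac{14}{5} e_{12} + \frac{3}{5} e_{13} + \frac{9}{5} e_{23}; (2 e_{12})*r = -\frac{14}{3} + 6 e_{12} - 3 e_{13} + e_{23}; (4 e_{13})*r = 2 + 6 e_{12} + 12 e_{13} + \frac{28}{3} e_{23}; (\frac{6}{5} e_{23})*r = \frac{9}{5} - \frac{3}{5} e_{12} - \frac{14}{5} e_{13} + \frac{18}{5} e_{23}.
Sum: -\frac{67}{15} + \frac{43}{5} e_{12} + \frac{34}{5} e_{13} + \frac{236}{15} e_{23}; translating back through the correspondence:
Answer: -\frac{67}{15} + \frac{236}{15}i + \frac{34}{5}j + \frac{43}{5}k


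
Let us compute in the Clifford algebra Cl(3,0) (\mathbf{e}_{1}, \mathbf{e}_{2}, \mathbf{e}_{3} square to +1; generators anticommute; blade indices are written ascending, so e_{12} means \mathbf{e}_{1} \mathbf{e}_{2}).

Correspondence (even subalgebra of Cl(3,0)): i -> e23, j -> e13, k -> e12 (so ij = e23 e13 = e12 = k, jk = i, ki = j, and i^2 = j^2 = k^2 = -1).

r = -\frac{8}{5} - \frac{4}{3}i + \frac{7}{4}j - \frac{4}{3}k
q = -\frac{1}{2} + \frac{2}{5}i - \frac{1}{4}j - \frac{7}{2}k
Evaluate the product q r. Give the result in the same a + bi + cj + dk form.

In blades: q = -\frac{1}{2} - \frac{7}{2} e_{12} - \frac{1}{4} e_{13} + \frac{2}{5} e_{23}, r = -\frac{8}{5} - \frac{4}{3} e_{12} + \frac{7}{4} e_{13} - \frac{4}{3} e_{23}.
Distribute q over r term by term (generator squares from the signature, products reordered to ascending indices): (-\frac{1}{2})*r = \frac{4}{5} + \frac{2}{3} e_{12} - \frac{7}{8} e_{13} + \frac{2}{3} e_{23}; (-\frac{7}{2} e_{12})*r = -\frac{14}{3} + \frac{28}{5} e_{12} + \frac{14}{3} e_{13} + \frac{49}{8} e_{23}; (-\frac{1}{4} e_{13})*r = \frac{7}{16} - \frac{1}{3} e_{12} + \frac{2}{5} e_{13} + \frac{1}{3} e_{23}; (\frac{2}{5} e_{23})*r = \frac{8}{15} + \frac{7}{10} e_{12} + \frac{8}{15} e_{13} - \frac{16}{25} e_{23}.
Sum: -\frac{139}{48} + \frac{199}{30} e_{12} + \frac{189}{40} e_{13} + \frac{1297}{200} e_{23}; translating back through the correspondence:
Answer: -\frac{139}{48} + \frac{1297}{200}i + \frac{189}{40}j + \frac{199}{30}k


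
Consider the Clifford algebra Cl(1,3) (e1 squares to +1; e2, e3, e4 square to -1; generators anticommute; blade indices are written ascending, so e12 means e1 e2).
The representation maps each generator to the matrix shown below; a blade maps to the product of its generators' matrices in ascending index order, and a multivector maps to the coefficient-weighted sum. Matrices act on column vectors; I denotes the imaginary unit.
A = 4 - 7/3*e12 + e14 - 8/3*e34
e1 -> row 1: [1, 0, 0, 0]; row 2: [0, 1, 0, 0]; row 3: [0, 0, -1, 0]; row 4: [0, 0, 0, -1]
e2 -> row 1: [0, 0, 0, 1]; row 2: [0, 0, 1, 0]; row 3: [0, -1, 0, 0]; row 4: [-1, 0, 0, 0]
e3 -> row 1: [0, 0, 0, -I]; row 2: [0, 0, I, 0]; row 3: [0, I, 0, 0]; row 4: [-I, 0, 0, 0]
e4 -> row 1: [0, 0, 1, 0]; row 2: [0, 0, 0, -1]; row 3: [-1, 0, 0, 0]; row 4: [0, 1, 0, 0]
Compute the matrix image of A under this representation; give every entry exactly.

Bivector images (products of the table entries): rho(e12) = rho(e1)rho(e2) = row 1: [0, 0, 0, 1]; row 2: [0, 0, 1, 0]; row 3: [0, 1, 0, 0]; row 4: [1, 0, 0, 0]; rho(e14) = rho(e1)rho(e4) = row 1: [0, 0, 1, 0]; row 2: [0, 0, 0, -1]; row 3: [1, 0, 0, 0]; row 4: [0, -1, 0, 0]; rho(e34) = rho(e3)rho(e4) = row 1: [0, -I, 0, 0]; row 2: [-I, 0, 0, 0]; row 3: [0, 0, 0, -I]; row 4: [0, 0, -I, 0].
M = (4)*1 + (-7/3)*rho(e12) + (1)*rho(e14) + (-8/3)*rho(e34), summed entrywise (1 is the identity matrix):
Answer: row 1: [4, 8*I/3, 1, -7/3]; row 2: [8*I/3, 4, -7/3, -1]; row 3: [1, -7/3, 4, 8*I/3]; row 4: [-7/3, -1, 8*I/3, 4]


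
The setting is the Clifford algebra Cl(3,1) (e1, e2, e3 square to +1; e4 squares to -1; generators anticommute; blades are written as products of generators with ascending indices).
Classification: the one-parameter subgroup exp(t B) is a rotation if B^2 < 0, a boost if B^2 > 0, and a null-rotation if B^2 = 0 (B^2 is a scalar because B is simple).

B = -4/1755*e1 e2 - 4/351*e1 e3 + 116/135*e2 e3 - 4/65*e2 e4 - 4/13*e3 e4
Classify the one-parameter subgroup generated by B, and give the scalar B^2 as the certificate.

B^2 term by term: the squares give (-4/1755)^2*(e1 e2)^2 + (-4/351)^2*(e1 e3)^2 + (116/135)^2*(e2 e3)^2 + (-4/65)^2*(e2 e4)^2 + (-4/13)^2*(e3 e4)^2 = 16/3080025*(-1) + 16/123201*(-1) + 13456/18225*(-1) + 16/4225*(+1) + 16/169*(+1) = -16/25 (each basis 2-blade squares to minus the product of its generators' squares); cross terms between blades sharing an index anticommute and cancel; the commuting (index-disjoint) pairs give grade-4 terms 2*c*c'*(blade product), which cancel blade by blade — e1 e2 e3 e4: 32/22815 - 32/22815 = 0 — confirming B is simple. So B^2 = -16/25.
Answer: rotation, certificate B^2 = -16/25. One invariant decides it: the square -16/25 survives every conjugation, and its sign is exactly the classification.


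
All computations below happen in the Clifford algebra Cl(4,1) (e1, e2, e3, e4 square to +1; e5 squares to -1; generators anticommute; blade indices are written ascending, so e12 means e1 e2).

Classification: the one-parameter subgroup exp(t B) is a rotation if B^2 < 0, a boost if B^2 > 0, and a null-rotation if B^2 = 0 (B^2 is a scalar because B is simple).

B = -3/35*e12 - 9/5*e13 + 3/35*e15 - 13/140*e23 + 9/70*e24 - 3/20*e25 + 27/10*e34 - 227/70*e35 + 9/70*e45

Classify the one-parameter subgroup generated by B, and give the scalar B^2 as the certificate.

B^2 term by term: the squares give (-3/35)^2*(e12)^2 + (-9/5)^2*(e13)^2 + (3/35)^2*(e15)^2 + (-13/140)^2*(e23)^2 + (9/70)^2*(e24)^2 + (-3/20)^2*(e25)^2 + (27/10)^2*(e34)^2 + (-227/70)^2*(e35)^2 + (9/70)^2*(e45)^2 = 9/1225*(-1) + 81/25*(-1) + 9/1225*(+1) + 169/19600*(-1) + 81/4900*(-1) + 9/400*(+1) + 729/100*(-1) + 51529/4900*(+1) + 81/4900*(+1) = 0 (each basis 2-blade squares to minus the product of its generators' squares); cross terms between blades sharing an index anticommute and cancel; the commuting (index-disjoint) pairs give grade-4 terms 2*c*c'*(blade product), which cancel blade by blade — e1234: -81/175 + 81/175 = 0; e1235: 681/1225 - 27/50 - 39/2450 = 0; e1245: -27/1225 + 27/1225 = 0; e1345: -81/175 + 81/175 = 0; e2345: -117/4900 + 2043/2450 - 81/100 = 0 — confirming B is simple. So B^2 = 0.
Answer: null-rotation, certificate B^2 = 0. One invariant decides it: the square 0 survives every conjugation, and its sign is exactly the classification.


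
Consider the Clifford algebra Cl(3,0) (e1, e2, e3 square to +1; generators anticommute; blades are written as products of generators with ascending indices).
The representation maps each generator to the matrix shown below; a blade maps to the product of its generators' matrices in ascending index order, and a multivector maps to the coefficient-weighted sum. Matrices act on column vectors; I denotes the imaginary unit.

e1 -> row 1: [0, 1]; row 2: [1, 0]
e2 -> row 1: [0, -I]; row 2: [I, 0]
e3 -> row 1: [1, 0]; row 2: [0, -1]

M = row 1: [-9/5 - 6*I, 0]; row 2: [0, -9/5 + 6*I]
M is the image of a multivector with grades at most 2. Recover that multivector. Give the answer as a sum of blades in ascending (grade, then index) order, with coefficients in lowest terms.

Method: 1, rho(e1), rho(e2), rho(e3) form a trace-orthogonal basis of the 2x2 complex matrices (tr(X Y) = 2 if X = Y, else 0), so M = m0*1 + m1*rho(e1) + m2*rho(e2) + m3*rho(e3) with m0 = tr(M)/2 = -9/5, m1 = tr(M rho(e1))/2 = 0, m2 = tr(M rho(e2))/2 = 0, m3 = tr(M rho(e3))/2 = -6*I.
Multiplying table entries, the bivector images are rho(e1 e2) = I*rho(e3), rho(e1 e3) = -I*rho(e2), rho(e2 e3) = I*rho(e1); with real blade coefficients the real parts of m0..m3 are the coefficients of 1, e1, e2, e3 and the imaginary parts give the bivectors (e2 e3: Im m1, e1 e3: -Im m2, e1 e2: Im m3).
Answer: -9/5 - 6*e1 e2


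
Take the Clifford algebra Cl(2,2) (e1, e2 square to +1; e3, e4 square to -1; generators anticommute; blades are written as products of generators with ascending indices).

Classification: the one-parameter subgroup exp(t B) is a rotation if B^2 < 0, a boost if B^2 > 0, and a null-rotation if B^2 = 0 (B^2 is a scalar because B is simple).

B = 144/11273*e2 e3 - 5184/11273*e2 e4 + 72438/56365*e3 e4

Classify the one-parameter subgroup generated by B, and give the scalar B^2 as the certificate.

B^2 term by term: the squares give (144/11273)^2*(e2 e3)^2 + (-5184/11273)^2*(e2 e4)^2 + (72438/56365)^2*(e3 e4)^2 = 20736/127080529*(+1) + 26873856/127080529*(+1) + 5247263844/3177013225*(-1) = -36/25 (each basis 2-blade squares to minus the product of its generators' squares); cross terms between blades sharing an index anticommute and cancel. So B^2 = -36/25.
Answer: rotation, certificate B^2 = -36/25. Key observation: B^2 = -36/25 is a conjugation invariant, so its sign decides the class regardless of the surface form of B.


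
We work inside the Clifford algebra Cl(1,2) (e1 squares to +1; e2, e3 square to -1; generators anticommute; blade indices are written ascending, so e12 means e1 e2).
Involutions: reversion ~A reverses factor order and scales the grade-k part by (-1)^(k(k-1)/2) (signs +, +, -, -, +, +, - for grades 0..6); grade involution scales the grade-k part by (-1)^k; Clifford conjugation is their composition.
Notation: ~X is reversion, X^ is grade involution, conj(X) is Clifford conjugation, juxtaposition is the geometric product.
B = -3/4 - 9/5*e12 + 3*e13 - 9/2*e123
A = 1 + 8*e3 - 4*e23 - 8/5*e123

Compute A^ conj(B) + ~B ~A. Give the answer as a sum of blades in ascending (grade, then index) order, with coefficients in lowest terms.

first term: 129/20 + 6*e1 + 24/5*e2 + 222/25*e3 - 231/5*e12 - 51/5*e13 + 3*e23 - 201/10*e123
second term: -159/20 + 6*e1 + 24/5*e2 - 78/25*e3 - 231/5*e12 - 51/5*e13 - 3*e23 + 177/10*e123
Answer: -3/2 + 12*e1 + 48/5*e2 + 144/25*e3 - 462/5*e12 - 102/5*e13 - 12/5*e123
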